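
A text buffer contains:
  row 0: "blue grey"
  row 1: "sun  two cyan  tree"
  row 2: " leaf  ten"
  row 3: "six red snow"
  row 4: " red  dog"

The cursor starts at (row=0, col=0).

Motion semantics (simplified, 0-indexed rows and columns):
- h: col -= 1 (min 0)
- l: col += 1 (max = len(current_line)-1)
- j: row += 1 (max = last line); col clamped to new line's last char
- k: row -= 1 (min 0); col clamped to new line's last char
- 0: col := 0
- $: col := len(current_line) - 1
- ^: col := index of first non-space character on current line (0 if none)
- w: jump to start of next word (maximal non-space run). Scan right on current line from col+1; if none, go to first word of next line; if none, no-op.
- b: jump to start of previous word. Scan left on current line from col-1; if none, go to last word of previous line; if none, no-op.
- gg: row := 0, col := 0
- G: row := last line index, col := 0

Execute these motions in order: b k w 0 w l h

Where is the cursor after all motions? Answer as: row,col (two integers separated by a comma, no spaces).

Answer: 0,5

Derivation:
After 1 (b): row=0 col=0 char='b'
After 2 (k): row=0 col=0 char='b'
After 3 (w): row=0 col=5 char='g'
After 4 (0): row=0 col=0 char='b'
After 5 (w): row=0 col=5 char='g'
After 6 (l): row=0 col=6 char='r'
After 7 (h): row=0 col=5 char='g'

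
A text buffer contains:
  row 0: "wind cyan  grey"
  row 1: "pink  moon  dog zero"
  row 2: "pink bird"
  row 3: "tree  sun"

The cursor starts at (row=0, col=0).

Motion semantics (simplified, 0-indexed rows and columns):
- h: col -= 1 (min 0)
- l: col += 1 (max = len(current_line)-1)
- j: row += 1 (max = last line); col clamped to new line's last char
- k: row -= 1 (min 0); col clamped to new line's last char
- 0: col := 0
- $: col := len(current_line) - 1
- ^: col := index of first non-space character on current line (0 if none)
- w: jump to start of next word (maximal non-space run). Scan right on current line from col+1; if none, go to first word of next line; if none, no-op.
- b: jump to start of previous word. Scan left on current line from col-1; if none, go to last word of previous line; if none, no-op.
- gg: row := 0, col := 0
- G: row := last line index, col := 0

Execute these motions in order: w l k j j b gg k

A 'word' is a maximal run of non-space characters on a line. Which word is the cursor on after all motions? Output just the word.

After 1 (w): row=0 col=5 char='c'
After 2 (l): row=0 col=6 char='y'
After 3 (k): row=0 col=6 char='y'
After 4 (j): row=1 col=6 char='m'
After 5 (j): row=2 col=6 char='i'
After 6 (b): row=2 col=5 char='b'
After 7 (gg): row=0 col=0 char='w'
After 8 (k): row=0 col=0 char='w'

Answer: wind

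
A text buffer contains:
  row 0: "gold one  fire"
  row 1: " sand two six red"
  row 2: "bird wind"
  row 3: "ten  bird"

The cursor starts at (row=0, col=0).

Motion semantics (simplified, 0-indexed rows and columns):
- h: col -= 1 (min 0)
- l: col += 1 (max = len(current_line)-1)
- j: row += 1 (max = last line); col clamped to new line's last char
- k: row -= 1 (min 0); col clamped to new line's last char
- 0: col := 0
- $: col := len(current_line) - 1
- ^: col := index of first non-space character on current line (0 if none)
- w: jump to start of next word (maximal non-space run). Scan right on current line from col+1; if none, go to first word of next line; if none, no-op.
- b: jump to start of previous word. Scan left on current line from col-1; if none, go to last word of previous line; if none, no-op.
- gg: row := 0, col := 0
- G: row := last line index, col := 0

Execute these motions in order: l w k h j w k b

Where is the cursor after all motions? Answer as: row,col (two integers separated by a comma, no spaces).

After 1 (l): row=0 col=1 char='o'
After 2 (w): row=0 col=5 char='o'
After 3 (k): row=0 col=5 char='o'
After 4 (h): row=0 col=4 char='_'
After 5 (j): row=1 col=4 char='d'
After 6 (w): row=1 col=6 char='t'
After 7 (k): row=0 col=6 char='n'
After 8 (b): row=0 col=5 char='o'

Answer: 0,5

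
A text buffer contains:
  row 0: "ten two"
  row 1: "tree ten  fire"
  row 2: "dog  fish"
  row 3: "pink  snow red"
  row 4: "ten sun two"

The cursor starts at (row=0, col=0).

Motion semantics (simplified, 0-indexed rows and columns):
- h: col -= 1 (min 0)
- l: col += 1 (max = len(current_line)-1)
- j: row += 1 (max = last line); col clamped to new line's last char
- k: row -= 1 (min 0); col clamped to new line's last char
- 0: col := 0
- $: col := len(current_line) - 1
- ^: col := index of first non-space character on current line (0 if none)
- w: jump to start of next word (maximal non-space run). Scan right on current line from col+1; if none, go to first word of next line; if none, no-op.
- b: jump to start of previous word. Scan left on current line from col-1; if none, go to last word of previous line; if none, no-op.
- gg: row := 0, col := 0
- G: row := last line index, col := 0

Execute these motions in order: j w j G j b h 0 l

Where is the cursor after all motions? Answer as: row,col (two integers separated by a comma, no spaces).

After 1 (j): row=1 col=0 char='t'
After 2 (w): row=1 col=5 char='t'
After 3 (j): row=2 col=5 char='f'
After 4 (G): row=4 col=0 char='t'
After 5 (j): row=4 col=0 char='t'
After 6 (b): row=3 col=11 char='r'
After 7 (h): row=3 col=10 char='_'
After 8 (0): row=3 col=0 char='p'
After 9 (l): row=3 col=1 char='i'

Answer: 3,1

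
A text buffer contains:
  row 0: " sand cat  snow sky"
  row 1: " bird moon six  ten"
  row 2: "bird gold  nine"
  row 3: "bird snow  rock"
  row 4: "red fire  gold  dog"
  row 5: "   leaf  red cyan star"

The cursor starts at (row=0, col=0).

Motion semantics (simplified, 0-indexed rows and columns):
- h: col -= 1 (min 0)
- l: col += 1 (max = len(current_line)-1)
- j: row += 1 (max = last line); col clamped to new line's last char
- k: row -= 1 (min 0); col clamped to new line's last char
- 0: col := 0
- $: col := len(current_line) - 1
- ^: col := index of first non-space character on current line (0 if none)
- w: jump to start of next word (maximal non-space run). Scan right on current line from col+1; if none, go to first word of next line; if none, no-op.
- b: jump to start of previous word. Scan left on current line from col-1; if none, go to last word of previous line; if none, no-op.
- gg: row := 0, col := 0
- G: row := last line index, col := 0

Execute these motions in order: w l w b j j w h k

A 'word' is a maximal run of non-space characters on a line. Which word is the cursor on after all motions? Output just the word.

After 1 (w): row=0 col=1 char='s'
After 2 (l): row=0 col=2 char='a'
After 3 (w): row=0 col=6 char='c'
After 4 (b): row=0 col=1 char='s'
After 5 (j): row=1 col=1 char='b'
After 6 (j): row=2 col=1 char='i'
After 7 (w): row=2 col=5 char='g'
After 8 (h): row=2 col=4 char='_'
After 9 (k): row=1 col=4 char='d'

Answer: bird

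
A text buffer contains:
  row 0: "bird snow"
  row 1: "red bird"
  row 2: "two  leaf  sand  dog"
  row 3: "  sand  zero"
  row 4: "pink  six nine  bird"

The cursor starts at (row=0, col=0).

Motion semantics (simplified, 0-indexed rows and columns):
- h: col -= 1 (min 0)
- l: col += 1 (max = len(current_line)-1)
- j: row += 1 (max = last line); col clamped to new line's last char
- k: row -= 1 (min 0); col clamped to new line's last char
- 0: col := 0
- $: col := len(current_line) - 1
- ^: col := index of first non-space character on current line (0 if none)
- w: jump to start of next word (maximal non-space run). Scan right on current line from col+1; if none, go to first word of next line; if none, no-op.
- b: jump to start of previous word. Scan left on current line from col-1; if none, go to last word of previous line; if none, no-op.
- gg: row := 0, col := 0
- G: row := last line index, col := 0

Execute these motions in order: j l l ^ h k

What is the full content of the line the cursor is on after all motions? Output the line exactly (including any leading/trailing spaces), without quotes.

Answer: bird snow

Derivation:
After 1 (j): row=1 col=0 char='r'
After 2 (l): row=1 col=1 char='e'
After 3 (l): row=1 col=2 char='d'
After 4 (^): row=1 col=0 char='r'
After 5 (h): row=1 col=0 char='r'
After 6 (k): row=0 col=0 char='b'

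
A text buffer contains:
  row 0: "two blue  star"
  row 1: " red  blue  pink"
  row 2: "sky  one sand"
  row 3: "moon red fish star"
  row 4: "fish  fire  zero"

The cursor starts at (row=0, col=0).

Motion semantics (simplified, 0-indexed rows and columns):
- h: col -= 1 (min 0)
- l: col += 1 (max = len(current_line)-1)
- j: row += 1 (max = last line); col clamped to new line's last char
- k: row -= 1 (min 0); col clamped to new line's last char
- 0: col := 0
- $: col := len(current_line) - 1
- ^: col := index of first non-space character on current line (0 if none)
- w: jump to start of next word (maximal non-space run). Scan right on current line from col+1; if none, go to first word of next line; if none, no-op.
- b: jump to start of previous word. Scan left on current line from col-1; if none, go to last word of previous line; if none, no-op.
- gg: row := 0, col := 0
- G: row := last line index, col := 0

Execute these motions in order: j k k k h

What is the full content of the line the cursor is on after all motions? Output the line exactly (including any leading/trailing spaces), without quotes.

Answer: two blue  star

Derivation:
After 1 (j): row=1 col=0 char='_'
After 2 (k): row=0 col=0 char='t'
After 3 (k): row=0 col=0 char='t'
After 4 (k): row=0 col=0 char='t'
After 5 (h): row=0 col=0 char='t'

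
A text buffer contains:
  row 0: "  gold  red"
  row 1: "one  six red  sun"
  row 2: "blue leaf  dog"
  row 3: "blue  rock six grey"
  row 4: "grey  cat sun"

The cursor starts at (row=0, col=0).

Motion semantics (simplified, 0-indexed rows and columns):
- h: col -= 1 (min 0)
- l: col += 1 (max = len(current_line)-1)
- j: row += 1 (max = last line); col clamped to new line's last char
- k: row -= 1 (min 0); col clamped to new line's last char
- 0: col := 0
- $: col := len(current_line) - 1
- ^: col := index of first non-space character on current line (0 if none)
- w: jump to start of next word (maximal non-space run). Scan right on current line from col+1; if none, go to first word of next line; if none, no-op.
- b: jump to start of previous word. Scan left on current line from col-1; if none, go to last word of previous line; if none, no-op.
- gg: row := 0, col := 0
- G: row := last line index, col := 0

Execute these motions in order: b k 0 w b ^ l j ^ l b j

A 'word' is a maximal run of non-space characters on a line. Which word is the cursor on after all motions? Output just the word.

Answer: blue

Derivation:
After 1 (b): row=0 col=0 char='_'
After 2 (k): row=0 col=0 char='_'
After 3 (0): row=0 col=0 char='_'
After 4 (w): row=0 col=2 char='g'
After 5 (b): row=0 col=2 char='g'
After 6 (^): row=0 col=2 char='g'
After 7 (l): row=0 col=3 char='o'
After 8 (j): row=1 col=3 char='_'
After 9 (^): row=1 col=0 char='o'
After 10 (l): row=1 col=1 char='n'
After 11 (b): row=1 col=0 char='o'
After 12 (j): row=2 col=0 char='b'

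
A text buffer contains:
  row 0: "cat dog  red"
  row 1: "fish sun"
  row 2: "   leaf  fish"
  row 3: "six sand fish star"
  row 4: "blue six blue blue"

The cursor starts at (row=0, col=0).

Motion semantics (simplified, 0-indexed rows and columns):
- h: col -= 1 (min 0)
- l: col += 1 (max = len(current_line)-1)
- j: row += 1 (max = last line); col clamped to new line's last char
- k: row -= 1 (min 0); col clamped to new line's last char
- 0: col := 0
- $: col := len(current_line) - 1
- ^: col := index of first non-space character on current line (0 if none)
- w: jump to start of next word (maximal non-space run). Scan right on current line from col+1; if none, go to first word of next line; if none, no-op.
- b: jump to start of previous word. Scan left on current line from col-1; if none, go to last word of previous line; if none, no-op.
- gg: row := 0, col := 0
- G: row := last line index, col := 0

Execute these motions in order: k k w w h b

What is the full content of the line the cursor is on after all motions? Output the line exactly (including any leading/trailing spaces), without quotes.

After 1 (k): row=0 col=0 char='c'
After 2 (k): row=0 col=0 char='c'
After 3 (w): row=0 col=4 char='d'
After 4 (w): row=0 col=9 char='r'
After 5 (h): row=0 col=8 char='_'
After 6 (b): row=0 col=4 char='d'

Answer: cat dog  red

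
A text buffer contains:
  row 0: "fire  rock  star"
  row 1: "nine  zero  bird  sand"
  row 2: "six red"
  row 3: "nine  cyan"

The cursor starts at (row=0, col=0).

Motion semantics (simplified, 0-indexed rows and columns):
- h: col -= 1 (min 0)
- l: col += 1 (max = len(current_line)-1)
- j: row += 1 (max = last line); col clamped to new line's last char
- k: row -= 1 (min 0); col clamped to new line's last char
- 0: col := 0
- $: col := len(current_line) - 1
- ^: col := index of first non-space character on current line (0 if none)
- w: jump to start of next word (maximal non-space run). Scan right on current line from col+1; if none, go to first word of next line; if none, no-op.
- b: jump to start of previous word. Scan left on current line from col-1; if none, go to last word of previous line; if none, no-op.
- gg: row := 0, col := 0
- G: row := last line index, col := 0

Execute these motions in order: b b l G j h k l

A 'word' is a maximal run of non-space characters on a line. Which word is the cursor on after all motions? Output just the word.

After 1 (b): row=0 col=0 char='f'
After 2 (b): row=0 col=0 char='f'
After 3 (l): row=0 col=1 char='i'
After 4 (G): row=3 col=0 char='n'
After 5 (j): row=3 col=0 char='n'
After 6 (h): row=3 col=0 char='n'
After 7 (k): row=2 col=0 char='s'
After 8 (l): row=2 col=1 char='i'

Answer: six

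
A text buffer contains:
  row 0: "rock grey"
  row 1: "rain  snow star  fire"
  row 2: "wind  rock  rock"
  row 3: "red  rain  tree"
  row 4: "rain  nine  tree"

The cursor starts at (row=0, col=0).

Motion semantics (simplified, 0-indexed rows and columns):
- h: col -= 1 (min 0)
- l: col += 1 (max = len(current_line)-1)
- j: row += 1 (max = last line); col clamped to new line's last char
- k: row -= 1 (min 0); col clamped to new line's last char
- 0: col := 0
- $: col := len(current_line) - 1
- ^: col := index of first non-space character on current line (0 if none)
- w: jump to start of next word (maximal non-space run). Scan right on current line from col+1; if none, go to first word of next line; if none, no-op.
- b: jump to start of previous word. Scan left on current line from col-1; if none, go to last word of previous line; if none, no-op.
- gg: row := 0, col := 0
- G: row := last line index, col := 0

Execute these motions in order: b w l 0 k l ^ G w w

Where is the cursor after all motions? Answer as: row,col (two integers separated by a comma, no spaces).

After 1 (b): row=0 col=0 char='r'
After 2 (w): row=0 col=5 char='g'
After 3 (l): row=0 col=6 char='r'
After 4 (0): row=0 col=0 char='r'
After 5 (k): row=0 col=0 char='r'
After 6 (l): row=0 col=1 char='o'
After 7 (^): row=0 col=0 char='r'
After 8 (G): row=4 col=0 char='r'
After 9 (w): row=4 col=6 char='n'
After 10 (w): row=4 col=12 char='t'

Answer: 4,12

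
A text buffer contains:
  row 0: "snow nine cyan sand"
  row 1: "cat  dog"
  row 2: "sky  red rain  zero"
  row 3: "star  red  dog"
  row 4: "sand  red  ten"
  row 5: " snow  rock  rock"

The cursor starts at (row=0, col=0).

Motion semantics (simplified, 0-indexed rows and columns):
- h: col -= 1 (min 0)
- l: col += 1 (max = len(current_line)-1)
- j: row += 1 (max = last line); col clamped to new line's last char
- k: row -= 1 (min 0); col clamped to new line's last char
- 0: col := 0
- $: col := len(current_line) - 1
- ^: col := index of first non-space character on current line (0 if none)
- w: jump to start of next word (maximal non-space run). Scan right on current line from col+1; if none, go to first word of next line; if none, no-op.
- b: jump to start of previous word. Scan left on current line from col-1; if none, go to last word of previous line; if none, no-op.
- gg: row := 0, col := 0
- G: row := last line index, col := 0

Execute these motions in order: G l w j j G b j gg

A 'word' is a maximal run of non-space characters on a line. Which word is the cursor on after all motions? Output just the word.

Answer: snow

Derivation:
After 1 (G): row=5 col=0 char='_'
After 2 (l): row=5 col=1 char='s'
After 3 (w): row=5 col=7 char='r'
After 4 (j): row=5 col=7 char='r'
After 5 (j): row=5 col=7 char='r'
After 6 (G): row=5 col=0 char='_'
After 7 (b): row=4 col=11 char='t'
After 8 (j): row=5 col=11 char='_'
After 9 (gg): row=0 col=0 char='s'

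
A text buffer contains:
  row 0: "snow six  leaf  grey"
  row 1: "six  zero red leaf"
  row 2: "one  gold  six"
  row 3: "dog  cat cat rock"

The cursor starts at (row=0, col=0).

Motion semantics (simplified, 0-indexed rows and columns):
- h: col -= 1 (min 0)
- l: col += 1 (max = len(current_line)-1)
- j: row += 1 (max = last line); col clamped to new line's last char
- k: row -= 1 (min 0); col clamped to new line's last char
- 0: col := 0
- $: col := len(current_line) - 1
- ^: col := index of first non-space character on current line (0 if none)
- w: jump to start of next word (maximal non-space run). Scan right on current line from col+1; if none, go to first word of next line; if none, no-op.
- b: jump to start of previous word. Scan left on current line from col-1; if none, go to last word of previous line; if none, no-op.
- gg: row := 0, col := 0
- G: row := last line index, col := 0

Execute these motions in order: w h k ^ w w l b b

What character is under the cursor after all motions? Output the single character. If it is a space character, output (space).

Answer: s

Derivation:
After 1 (w): row=0 col=5 char='s'
After 2 (h): row=0 col=4 char='_'
After 3 (k): row=0 col=4 char='_'
After 4 (^): row=0 col=0 char='s'
After 5 (w): row=0 col=5 char='s'
After 6 (w): row=0 col=10 char='l'
After 7 (l): row=0 col=11 char='e'
After 8 (b): row=0 col=10 char='l'
After 9 (b): row=0 col=5 char='s'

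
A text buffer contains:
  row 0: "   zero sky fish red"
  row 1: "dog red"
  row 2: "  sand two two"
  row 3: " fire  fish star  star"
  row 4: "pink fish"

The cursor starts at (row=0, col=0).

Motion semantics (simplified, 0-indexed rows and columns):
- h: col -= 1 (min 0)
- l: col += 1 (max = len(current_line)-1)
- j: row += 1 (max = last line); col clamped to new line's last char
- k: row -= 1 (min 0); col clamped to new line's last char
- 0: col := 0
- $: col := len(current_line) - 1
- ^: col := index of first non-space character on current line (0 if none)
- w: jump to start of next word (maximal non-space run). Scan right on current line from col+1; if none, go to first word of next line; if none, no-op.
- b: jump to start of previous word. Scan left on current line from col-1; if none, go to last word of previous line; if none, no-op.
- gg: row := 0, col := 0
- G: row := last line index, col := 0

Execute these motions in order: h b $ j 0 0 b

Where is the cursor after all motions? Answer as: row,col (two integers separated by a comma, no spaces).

Answer: 0,17

Derivation:
After 1 (h): row=0 col=0 char='_'
After 2 (b): row=0 col=0 char='_'
After 3 ($): row=0 col=19 char='d'
After 4 (j): row=1 col=6 char='d'
After 5 (0): row=1 col=0 char='d'
After 6 (0): row=1 col=0 char='d'
After 7 (b): row=0 col=17 char='r'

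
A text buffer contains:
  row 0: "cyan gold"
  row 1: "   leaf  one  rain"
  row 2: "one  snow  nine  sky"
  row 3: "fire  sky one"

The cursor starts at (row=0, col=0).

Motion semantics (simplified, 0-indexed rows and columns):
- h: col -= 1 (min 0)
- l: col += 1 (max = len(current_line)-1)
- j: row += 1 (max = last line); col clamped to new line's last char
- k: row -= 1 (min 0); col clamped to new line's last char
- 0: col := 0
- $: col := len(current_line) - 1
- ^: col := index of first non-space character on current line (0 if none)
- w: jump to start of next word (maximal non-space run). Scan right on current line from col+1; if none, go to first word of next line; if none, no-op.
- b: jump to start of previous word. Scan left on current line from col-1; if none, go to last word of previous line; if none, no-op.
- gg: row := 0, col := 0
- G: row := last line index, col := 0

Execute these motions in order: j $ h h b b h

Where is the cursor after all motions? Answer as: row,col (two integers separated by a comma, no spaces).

Answer: 1,8

Derivation:
After 1 (j): row=1 col=0 char='_'
After 2 ($): row=1 col=17 char='n'
After 3 (h): row=1 col=16 char='i'
After 4 (h): row=1 col=15 char='a'
After 5 (b): row=1 col=14 char='r'
After 6 (b): row=1 col=9 char='o'
After 7 (h): row=1 col=8 char='_'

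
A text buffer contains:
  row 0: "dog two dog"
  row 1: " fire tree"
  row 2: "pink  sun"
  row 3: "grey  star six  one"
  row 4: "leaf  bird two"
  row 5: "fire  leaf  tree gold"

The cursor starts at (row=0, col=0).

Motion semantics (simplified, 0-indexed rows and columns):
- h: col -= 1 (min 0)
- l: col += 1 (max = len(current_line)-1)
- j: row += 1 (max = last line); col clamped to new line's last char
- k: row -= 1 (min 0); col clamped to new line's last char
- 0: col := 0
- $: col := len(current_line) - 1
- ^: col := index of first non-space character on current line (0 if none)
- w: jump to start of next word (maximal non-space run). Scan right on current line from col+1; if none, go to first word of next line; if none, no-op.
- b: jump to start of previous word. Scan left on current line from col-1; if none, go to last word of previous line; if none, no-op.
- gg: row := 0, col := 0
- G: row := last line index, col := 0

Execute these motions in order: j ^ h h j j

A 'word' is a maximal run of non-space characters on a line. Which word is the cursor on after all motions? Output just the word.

After 1 (j): row=1 col=0 char='_'
After 2 (^): row=1 col=1 char='f'
After 3 (h): row=1 col=0 char='_'
After 4 (h): row=1 col=0 char='_'
After 5 (j): row=2 col=0 char='p'
After 6 (j): row=3 col=0 char='g'

Answer: grey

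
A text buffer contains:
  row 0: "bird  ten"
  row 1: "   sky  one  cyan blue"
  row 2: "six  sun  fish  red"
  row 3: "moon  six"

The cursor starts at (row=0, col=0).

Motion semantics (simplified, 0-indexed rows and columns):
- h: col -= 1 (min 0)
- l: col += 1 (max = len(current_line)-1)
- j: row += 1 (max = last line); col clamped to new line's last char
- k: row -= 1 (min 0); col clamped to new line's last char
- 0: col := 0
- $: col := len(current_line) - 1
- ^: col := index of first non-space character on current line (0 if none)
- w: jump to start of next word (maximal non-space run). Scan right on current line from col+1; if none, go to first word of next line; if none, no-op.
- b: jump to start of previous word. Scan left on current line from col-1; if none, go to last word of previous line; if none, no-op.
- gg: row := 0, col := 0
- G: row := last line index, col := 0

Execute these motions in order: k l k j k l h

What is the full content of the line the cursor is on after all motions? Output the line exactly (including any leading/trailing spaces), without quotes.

Answer: bird  ten

Derivation:
After 1 (k): row=0 col=0 char='b'
After 2 (l): row=0 col=1 char='i'
After 3 (k): row=0 col=1 char='i'
After 4 (j): row=1 col=1 char='_'
After 5 (k): row=0 col=1 char='i'
After 6 (l): row=0 col=2 char='r'
After 7 (h): row=0 col=1 char='i'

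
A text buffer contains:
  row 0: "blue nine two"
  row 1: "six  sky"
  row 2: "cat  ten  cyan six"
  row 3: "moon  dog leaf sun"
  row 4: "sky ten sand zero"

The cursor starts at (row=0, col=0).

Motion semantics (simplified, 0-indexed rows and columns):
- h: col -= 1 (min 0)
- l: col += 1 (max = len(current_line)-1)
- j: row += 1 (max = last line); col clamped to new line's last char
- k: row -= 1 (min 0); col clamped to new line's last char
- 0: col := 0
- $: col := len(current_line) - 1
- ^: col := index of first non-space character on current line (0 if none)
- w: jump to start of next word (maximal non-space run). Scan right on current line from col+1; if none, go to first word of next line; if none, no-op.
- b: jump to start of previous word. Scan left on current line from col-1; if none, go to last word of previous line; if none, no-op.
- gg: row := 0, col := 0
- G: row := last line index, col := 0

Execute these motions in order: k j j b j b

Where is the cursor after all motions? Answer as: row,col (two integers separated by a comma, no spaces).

After 1 (k): row=0 col=0 char='b'
After 2 (j): row=1 col=0 char='s'
After 3 (j): row=2 col=0 char='c'
After 4 (b): row=1 col=5 char='s'
After 5 (j): row=2 col=5 char='t'
After 6 (b): row=2 col=0 char='c'

Answer: 2,0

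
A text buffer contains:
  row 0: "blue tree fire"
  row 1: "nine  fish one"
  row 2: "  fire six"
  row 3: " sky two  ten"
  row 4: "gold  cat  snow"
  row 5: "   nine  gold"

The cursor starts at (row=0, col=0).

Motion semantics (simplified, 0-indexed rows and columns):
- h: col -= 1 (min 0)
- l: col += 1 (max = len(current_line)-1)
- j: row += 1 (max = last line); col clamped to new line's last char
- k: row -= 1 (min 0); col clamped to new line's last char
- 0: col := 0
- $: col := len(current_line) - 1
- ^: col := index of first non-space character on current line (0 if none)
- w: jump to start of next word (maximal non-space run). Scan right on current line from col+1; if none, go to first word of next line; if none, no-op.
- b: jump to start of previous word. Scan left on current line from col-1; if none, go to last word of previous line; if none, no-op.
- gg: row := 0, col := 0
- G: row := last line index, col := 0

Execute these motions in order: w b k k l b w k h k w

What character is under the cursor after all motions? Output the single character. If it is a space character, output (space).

Answer: t

Derivation:
After 1 (w): row=0 col=5 char='t'
After 2 (b): row=0 col=0 char='b'
After 3 (k): row=0 col=0 char='b'
After 4 (k): row=0 col=0 char='b'
After 5 (l): row=0 col=1 char='l'
After 6 (b): row=0 col=0 char='b'
After 7 (w): row=0 col=5 char='t'
After 8 (k): row=0 col=5 char='t'
After 9 (h): row=0 col=4 char='_'
After 10 (k): row=0 col=4 char='_'
After 11 (w): row=0 col=5 char='t'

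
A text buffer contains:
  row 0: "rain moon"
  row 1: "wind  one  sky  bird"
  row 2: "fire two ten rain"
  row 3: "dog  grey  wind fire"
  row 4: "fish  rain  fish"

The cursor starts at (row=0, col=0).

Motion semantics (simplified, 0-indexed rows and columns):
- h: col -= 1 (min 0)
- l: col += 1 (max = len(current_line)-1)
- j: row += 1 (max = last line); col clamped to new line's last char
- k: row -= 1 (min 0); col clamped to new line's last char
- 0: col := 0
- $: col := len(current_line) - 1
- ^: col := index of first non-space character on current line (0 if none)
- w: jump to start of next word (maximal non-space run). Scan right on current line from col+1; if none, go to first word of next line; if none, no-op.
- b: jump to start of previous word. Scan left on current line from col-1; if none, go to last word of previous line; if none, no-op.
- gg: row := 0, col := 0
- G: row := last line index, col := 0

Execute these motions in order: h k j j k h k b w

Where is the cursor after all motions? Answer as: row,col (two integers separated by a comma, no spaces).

Answer: 0,5

Derivation:
After 1 (h): row=0 col=0 char='r'
After 2 (k): row=0 col=0 char='r'
After 3 (j): row=1 col=0 char='w'
After 4 (j): row=2 col=0 char='f'
After 5 (k): row=1 col=0 char='w'
After 6 (h): row=1 col=0 char='w'
After 7 (k): row=0 col=0 char='r'
After 8 (b): row=0 col=0 char='r'
After 9 (w): row=0 col=5 char='m'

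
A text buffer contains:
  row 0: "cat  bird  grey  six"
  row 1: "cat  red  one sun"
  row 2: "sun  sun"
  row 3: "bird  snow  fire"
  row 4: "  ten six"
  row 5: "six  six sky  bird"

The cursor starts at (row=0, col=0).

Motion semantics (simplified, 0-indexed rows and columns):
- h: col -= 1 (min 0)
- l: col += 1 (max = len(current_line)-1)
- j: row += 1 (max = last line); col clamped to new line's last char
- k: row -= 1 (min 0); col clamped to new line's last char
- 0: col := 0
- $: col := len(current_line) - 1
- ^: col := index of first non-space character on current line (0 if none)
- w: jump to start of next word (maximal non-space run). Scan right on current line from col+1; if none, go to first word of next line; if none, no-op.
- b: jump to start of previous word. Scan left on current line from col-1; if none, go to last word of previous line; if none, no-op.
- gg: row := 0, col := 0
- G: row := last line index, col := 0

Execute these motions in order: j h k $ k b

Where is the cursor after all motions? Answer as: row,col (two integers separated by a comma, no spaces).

After 1 (j): row=1 col=0 char='c'
After 2 (h): row=1 col=0 char='c'
After 3 (k): row=0 col=0 char='c'
After 4 ($): row=0 col=19 char='x'
After 5 (k): row=0 col=19 char='x'
After 6 (b): row=0 col=17 char='s'

Answer: 0,17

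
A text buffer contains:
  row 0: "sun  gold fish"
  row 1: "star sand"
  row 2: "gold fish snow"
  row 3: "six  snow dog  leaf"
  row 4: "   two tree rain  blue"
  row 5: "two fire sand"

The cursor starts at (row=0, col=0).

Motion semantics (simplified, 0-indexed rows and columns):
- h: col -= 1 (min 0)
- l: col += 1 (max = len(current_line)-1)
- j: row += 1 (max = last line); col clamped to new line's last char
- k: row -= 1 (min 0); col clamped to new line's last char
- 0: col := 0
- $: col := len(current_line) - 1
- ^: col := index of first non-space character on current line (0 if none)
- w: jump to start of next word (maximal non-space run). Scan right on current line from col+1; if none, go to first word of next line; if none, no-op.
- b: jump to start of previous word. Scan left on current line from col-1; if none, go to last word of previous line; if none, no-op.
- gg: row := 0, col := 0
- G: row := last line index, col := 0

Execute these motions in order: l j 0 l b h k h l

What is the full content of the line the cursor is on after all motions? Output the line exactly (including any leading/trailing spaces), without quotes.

After 1 (l): row=0 col=1 char='u'
After 2 (j): row=1 col=1 char='t'
After 3 (0): row=1 col=0 char='s'
After 4 (l): row=1 col=1 char='t'
After 5 (b): row=1 col=0 char='s'
After 6 (h): row=1 col=0 char='s'
After 7 (k): row=0 col=0 char='s'
After 8 (h): row=0 col=0 char='s'
After 9 (l): row=0 col=1 char='u'

Answer: sun  gold fish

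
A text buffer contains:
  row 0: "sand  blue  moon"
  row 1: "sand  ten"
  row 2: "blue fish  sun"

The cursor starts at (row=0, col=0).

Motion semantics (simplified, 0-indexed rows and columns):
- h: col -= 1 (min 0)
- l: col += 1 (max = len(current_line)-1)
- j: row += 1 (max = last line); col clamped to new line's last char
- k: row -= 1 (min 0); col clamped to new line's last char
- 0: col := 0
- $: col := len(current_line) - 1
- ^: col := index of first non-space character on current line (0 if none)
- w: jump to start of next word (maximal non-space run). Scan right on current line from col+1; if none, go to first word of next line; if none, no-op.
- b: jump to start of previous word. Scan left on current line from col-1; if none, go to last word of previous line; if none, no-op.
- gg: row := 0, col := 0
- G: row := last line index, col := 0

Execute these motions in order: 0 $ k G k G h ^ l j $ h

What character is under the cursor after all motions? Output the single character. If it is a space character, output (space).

Answer: u

Derivation:
After 1 (0): row=0 col=0 char='s'
After 2 ($): row=0 col=15 char='n'
After 3 (k): row=0 col=15 char='n'
After 4 (G): row=2 col=0 char='b'
After 5 (k): row=1 col=0 char='s'
After 6 (G): row=2 col=0 char='b'
After 7 (h): row=2 col=0 char='b'
After 8 (^): row=2 col=0 char='b'
After 9 (l): row=2 col=1 char='l'
After 10 (j): row=2 col=1 char='l'
After 11 ($): row=2 col=13 char='n'
After 12 (h): row=2 col=12 char='u'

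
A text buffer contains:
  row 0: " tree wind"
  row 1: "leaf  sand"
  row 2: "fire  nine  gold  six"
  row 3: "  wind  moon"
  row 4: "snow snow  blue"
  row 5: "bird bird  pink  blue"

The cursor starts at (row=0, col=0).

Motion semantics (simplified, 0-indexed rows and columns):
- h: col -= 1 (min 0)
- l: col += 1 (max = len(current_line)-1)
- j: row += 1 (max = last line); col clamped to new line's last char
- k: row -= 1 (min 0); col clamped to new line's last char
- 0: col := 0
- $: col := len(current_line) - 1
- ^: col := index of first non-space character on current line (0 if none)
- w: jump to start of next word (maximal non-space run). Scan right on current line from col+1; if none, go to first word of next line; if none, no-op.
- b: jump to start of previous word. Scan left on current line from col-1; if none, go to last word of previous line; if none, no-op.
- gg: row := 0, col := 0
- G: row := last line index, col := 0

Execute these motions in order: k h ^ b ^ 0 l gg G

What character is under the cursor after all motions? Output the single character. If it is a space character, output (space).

Answer: b

Derivation:
After 1 (k): row=0 col=0 char='_'
After 2 (h): row=0 col=0 char='_'
After 3 (^): row=0 col=1 char='t'
After 4 (b): row=0 col=1 char='t'
After 5 (^): row=0 col=1 char='t'
After 6 (0): row=0 col=0 char='_'
After 7 (l): row=0 col=1 char='t'
After 8 (gg): row=0 col=0 char='_'
After 9 (G): row=5 col=0 char='b'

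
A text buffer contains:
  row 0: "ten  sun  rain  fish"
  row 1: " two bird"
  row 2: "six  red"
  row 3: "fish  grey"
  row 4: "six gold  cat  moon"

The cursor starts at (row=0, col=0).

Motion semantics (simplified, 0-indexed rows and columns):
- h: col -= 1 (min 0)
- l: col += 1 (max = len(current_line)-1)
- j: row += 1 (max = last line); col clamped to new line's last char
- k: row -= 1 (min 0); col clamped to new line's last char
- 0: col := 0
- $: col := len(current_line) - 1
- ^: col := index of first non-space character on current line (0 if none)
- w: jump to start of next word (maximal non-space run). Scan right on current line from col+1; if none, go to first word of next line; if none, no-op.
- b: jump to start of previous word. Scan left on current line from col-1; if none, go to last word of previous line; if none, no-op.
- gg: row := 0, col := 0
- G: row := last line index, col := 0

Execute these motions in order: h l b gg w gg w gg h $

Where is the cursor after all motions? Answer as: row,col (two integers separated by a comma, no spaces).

Answer: 0,19

Derivation:
After 1 (h): row=0 col=0 char='t'
After 2 (l): row=0 col=1 char='e'
After 3 (b): row=0 col=0 char='t'
After 4 (gg): row=0 col=0 char='t'
After 5 (w): row=0 col=5 char='s'
After 6 (gg): row=0 col=0 char='t'
After 7 (w): row=0 col=5 char='s'
After 8 (gg): row=0 col=0 char='t'
After 9 (h): row=0 col=0 char='t'
After 10 ($): row=0 col=19 char='h'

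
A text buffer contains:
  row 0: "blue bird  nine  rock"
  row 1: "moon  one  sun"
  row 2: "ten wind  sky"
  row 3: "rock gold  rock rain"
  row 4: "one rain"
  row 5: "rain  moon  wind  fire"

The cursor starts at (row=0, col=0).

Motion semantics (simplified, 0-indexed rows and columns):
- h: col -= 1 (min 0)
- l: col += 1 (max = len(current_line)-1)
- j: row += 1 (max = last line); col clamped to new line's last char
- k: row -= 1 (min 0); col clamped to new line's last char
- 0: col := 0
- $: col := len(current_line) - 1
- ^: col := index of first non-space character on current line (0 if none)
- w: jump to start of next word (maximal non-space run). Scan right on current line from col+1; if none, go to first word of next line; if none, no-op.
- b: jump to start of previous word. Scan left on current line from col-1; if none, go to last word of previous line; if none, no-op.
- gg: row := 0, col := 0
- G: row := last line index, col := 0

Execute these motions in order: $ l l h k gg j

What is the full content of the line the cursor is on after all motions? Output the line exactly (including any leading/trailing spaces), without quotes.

Answer: moon  one  sun

Derivation:
After 1 ($): row=0 col=20 char='k'
After 2 (l): row=0 col=20 char='k'
After 3 (l): row=0 col=20 char='k'
After 4 (h): row=0 col=19 char='c'
After 5 (k): row=0 col=19 char='c'
After 6 (gg): row=0 col=0 char='b'
After 7 (j): row=1 col=0 char='m'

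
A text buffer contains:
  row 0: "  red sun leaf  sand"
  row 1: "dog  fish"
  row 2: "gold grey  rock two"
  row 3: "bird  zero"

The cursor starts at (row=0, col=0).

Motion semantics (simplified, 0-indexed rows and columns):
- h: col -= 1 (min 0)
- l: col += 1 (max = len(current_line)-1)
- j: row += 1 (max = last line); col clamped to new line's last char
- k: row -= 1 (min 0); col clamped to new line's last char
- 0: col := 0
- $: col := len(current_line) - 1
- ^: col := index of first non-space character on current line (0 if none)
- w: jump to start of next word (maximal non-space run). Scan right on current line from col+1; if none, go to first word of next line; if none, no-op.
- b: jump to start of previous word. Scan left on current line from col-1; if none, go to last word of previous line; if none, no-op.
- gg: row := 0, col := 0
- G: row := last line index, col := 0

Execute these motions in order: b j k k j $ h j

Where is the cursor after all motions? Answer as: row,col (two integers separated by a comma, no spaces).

After 1 (b): row=0 col=0 char='_'
After 2 (j): row=1 col=0 char='d'
After 3 (k): row=0 col=0 char='_'
After 4 (k): row=0 col=0 char='_'
After 5 (j): row=1 col=0 char='d'
After 6 ($): row=1 col=8 char='h'
After 7 (h): row=1 col=7 char='s'
After 8 (j): row=2 col=7 char='e'

Answer: 2,7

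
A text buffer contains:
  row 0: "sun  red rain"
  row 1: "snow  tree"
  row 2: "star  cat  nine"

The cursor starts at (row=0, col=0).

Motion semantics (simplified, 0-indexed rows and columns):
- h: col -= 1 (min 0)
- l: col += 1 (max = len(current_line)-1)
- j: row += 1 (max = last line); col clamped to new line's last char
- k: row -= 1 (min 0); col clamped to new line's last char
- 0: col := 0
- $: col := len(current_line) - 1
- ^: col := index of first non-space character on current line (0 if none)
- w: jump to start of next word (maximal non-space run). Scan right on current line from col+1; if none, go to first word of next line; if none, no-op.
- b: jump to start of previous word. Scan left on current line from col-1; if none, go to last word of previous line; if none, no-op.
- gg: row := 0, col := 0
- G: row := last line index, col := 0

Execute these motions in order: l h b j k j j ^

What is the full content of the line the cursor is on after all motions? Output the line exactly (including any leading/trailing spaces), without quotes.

Answer: star  cat  nine

Derivation:
After 1 (l): row=0 col=1 char='u'
After 2 (h): row=0 col=0 char='s'
After 3 (b): row=0 col=0 char='s'
After 4 (j): row=1 col=0 char='s'
After 5 (k): row=0 col=0 char='s'
After 6 (j): row=1 col=0 char='s'
After 7 (j): row=2 col=0 char='s'
After 8 (^): row=2 col=0 char='s'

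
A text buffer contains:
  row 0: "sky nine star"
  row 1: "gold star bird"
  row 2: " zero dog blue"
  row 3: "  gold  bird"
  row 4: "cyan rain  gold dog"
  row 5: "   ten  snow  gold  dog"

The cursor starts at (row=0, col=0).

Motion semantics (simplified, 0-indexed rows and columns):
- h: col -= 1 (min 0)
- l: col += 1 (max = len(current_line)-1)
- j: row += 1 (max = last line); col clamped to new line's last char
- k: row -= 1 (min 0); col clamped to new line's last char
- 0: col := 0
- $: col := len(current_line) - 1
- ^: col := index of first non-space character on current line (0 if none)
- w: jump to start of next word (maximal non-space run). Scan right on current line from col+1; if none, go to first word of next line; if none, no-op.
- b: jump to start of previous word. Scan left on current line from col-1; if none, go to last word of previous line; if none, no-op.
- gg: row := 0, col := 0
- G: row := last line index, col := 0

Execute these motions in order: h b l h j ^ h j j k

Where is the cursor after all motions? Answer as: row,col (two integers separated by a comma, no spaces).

After 1 (h): row=0 col=0 char='s'
After 2 (b): row=0 col=0 char='s'
After 3 (l): row=0 col=1 char='k'
After 4 (h): row=0 col=0 char='s'
After 5 (j): row=1 col=0 char='g'
After 6 (^): row=1 col=0 char='g'
After 7 (h): row=1 col=0 char='g'
After 8 (j): row=2 col=0 char='_'
After 9 (j): row=3 col=0 char='_'
After 10 (k): row=2 col=0 char='_'

Answer: 2,0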